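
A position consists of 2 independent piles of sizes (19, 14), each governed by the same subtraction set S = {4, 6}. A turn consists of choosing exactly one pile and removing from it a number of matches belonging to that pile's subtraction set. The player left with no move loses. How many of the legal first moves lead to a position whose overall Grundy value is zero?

All piles use S = {4, 6}:
G(0) = 0
G(1) = mex{} = 0
G(2) = mex{} = 0
G(3) = mex{} = 0
G(4) = mex{0} = 1
G(5) = mex{0} = 1
G(6) = mex{0,0} = 1
G(7) = mex{0,0} = 1
G(8) = mex{1,0} = 2
G(9) = mex{1,0} = 2
G(10) = mex{1,1} = 0
G(11) = mex{1,1} = 0
G(12) = mex{2,1} = 0
G(13) = mex{2,1} = 0
G(14) = mex{0,2} = 1
G(15) = mex{0,2} = 1
G(16) = mex{0,0} = 1
G(17) = mex{0,0} = 1
G(18) = mex{1,0} = 2
G(19) = mex{1,0} = 2
Pile A: G(19) = 2.
Pile B: G(14) = 1.
Combined Grundy value = 2 ⊕ 1 = 3.
A winning move leaves total XOR = 0, i.e. changes one component's Grundy value g to g ⊕ X where X is the current total.
Pile A: need g' = 2⊕3 = 1. Options: 19−4→G=1, 19−6→G=0. Hits: 1.
Pile B: need g' = 1⊕3 = 2. Options: 14−4→G=0, 14−6→G=2. Hits: 1.

2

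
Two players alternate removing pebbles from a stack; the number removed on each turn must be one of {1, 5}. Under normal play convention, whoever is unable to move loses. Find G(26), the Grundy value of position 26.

G(0) = 0
G(1) = mex{0} = 1
G(2) = mex{1} = 0
G(3) = mex{0} = 1
G(4) = mex{1} = 0
G(5) = mex{0,0} = 1
G(6) = mex{1,1} = 0
G(7) = mex{0,0} = 1
G(8) = mex{1,1} = 0
G(9) = mex{0,0} = 1
G(10) = mex{1,1} = 0
G(11) = mex{0,0} = 1
G(12) = mex{1,1} = 0
G(13) = mex{0,0} = 1
G(14) = mex{1,1} = 0
G(15) = mex{0,0} = 1
G(16) = mex{1,1} = 0
G(17) = mex{0,0} = 1
G(18) = mex{1,1} = 0
G(19) = mex{0,0} = 1
G(20) = mex{1,1} = 0
G(21) = mex{0,0} = 1
G(22) = mex{1,1} = 0
G(23) = mex{0,0} = 1
G(24) = mex{1,1} = 0
G(25) = mex{0,0} = 1
G(26) = mex{1,1} = 0

0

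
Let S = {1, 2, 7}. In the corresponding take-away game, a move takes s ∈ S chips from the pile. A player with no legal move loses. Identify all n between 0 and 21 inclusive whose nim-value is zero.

n :  0  1  2  3  4  5  6  7  8  9 10 11 12 13 14 15 16 17 18 19 20 21
G :  0  1  2  0  1  2  0  1  2  0  1  2  0  1  2  0  1  2  0  1  2  0
P-positions are exactly the n with G(n) = 0.

0, 3, 6, 9, 12, 15, 18, 21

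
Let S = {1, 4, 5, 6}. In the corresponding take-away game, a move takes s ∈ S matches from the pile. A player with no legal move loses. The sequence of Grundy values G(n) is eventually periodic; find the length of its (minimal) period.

9

G(0) = 0
G(1) = mex{0} = 1
G(2) = mex{1} = 0
G(3) = mex{0} = 1
G(4) = mex{1,0} = 2
G(5) = mex{2,1,0} = 3
G(6) = mex{3,0,1,0} = 2
G(7) = mex{2,1,0,1} = 3
G(8) = mex{3,2,1,0} = 4
G(9) = mex{4,3,2,1} = 0
G(10) = mex{0,2,3,2} = 1
G(11) = mex{1,3,2,3} = 0
G(12) = mex{0,4,3,2} = 1
G(13) = mex{1,0,4,3} = 2
G(14) = mex{2,1,0,4} = 3
G(15) = mex{3,0,1,0} = 2
G(16) = mex{2,1,0,1} = 3
G(17) = mex{3,2,1,0} = 4
G(18) = mex{4,3,2,1} = 0
G(19) = mex{0,2,3,2} = 1
G(n+9) = G(n) holds for n = 0,…,5 (a full window of length max(S) = 6), so the sequence is purely periodic with period 9.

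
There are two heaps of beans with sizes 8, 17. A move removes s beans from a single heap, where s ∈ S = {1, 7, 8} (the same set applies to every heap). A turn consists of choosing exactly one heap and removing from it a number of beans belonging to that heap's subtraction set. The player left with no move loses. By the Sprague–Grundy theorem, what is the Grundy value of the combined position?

2

All heaps use S = {1, 7, 8}:
n :  0  1  2  3  4  5  6  7  8  9 10 11 12 13 14 15 16 17
G :  0  1  0  1  0  1  0  1  2  3  2  3  2  3  2  0  1  0
Heap A: G(8) = 2.
Heap B: G(17) = 0.
Combined Grundy value = 2 ⊕ 0 = 2.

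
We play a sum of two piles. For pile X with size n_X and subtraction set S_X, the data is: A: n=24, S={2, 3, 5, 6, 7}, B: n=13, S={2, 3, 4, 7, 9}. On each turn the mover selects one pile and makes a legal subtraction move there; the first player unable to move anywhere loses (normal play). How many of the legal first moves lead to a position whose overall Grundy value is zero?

Pile A, S = {2, 3, 5, 6, 7}:
G(0) = 0
G(1) = mex{} = 0
G(2) = mex{0} = 1
G(3) = mex{0,0} = 1
G(4) = mex{1,0} = 2
G(5) = mex{1,1,0} = 2
G(6) = mex{2,1,0,0} = 3
G(7) = mex{2,2,1,0,0} = 3
G(8) = mex{3,2,1,1,0} = 4
G(9) = mex{3,3,2,1,1} = 0
G(10) = mex{4,3,2,2,1} = 0
G(11) = mex{0,4,3,2,2} = 1
G(12) = mex{0,0,3,3,2} = 1
G(13) = mex{1,0,4,3,3} = 2
G(14) = mex{1,1,0,4,3} = 2
G(15) = mex{2,1,0,0,4} = 3
G(16) = mex{2,2,1,0,0} = 3
G(17) = mex{3,2,1,1,0} = 4
G(18) = mex{3,3,2,1,1} = 0
G(19) = mex{4,3,2,2,1} = 0
G(20) = mex{0,4,3,2,2} = 1
G(21) = mex{0,0,3,3,2} = 1
G(22) = mex{1,0,4,3,3} = 2
G(23) = mex{1,1,0,4,3} = 2
G(24) = mex{2,1,0,0,4} = 3
G_A(24) = 3.
Pile B, S = {2, 3, 4, 7, 9}:
n :  0  1  2  3  4  5  6  7  8  9 10 11 12 13
G :  0  0  1  1  2  2  0  3  1  4  2  0  0  1
G_B(13) = 1.
Combined Grundy value = 3 ⊕ 1 = 2.
A winning move leaves total XOR = 0, i.e. changes one component's Grundy value g to g ⊕ X where X is the current total.
Pile A: need g' = 3⊕2 = 1. Options: 24−2→G=2, 24−3→G=1, 24−5→G=0, 24−6→G=0, 24−7→G=4. Hits: 1.
Pile B: need g' = 1⊕2 = 3. Options: 13−2→G=0, 13−3→G=2, 13−4→G=4, 13−7→G=0, 13−9→G=2. Hits: 0.

1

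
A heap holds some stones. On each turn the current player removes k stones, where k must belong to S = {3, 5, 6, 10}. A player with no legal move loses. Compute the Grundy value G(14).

n :  0  1  2  3  4  5  6  7  8  9 10 11 12 13 14
G :  0  0  0  1  1  1  2  2  2  0  3  3  1  0  4

4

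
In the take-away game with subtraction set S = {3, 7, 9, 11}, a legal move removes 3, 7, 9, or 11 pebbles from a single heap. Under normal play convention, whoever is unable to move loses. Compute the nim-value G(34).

0

n :  0  1  2  3  4  5  6  7  8  9 10 11 12 13 14 15 16 17 18 19 20 21 22 23 24 25 26 27 28 29 30 31 32 33 34
G :  0  0  0  1  1  1  0  2  2  1  3  3  2  2  0  3  0  1  0  1  0  1  0  1  0  1  0  1  0  1  0  1  0  1  0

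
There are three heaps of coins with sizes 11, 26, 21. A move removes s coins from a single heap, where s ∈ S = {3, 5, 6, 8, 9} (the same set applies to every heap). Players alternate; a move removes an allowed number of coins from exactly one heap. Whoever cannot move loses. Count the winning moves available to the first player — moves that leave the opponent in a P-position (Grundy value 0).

0

All heaps use S = {3, 5, 6, 8, 9}:
n :  0  1  2  3  4  5  6  7  8  9 10 11 12 13 14 15 16 17 18 19 20 21 22 23 24 25 26
G :  0  0  0  1  1  1  2  2  2  3  3  3  0  0  0  1  1  1  2  2  2  3  3  3  0  0  0
Heap A: G(11) = 3.
Heap B: G(26) = 0.
Heap C: G(21) = 3.
Combined Grundy value = 3 ⊕ 0 ⊕ 3 = 0.
A winning move leaves total XOR = 0, i.e. changes one component's Grundy value g to g ⊕ X where X is the current total.
Heap A: target g' = 3⊕0 = 3, but every legal move changes the Grundy value (mex property), so 0 moves.
Heap B: target g' = 0⊕0 = 0, but every legal move changes the Grundy value (mex property), so 0 moves.
Heap C: target g' = 3⊕0 = 3, but every legal move changes the Grundy value (mex property), so 0 moves.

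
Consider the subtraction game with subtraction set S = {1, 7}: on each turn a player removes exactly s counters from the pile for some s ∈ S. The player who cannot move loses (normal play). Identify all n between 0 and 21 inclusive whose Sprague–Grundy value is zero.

G(0) = 0
G(1) = mex{0} = 1
G(2) = mex{1} = 0
G(3) = mex{0} = 1
G(4) = mex{1} = 0
G(5) = mex{0} = 1
G(6) = mex{1} = 0
G(7) = mex{0,0} = 1
G(8) = mex{1,1} = 0
G(9) = mex{0,0} = 1
G(10) = mex{1,1} = 0
G(11) = mex{0,0} = 1
G(12) = mex{1,1} = 0
G(13) = mex{0,0} = 1
G(14) = mex{1,1} = 0
G(15) = mex{0,0} = 1
G(16) = mex{1,1} = 0
G(17) = mex{0,0} = 1
G(18) = mex{1,1} = 0
G(19) = mex{0,0} = 1
G(20) = mex{1,1} = 0
G(21) = mex{0,0} = 1
P-positions are exactly the n with G(n) = 0.

0, 2, 4, 6, 8, 10, 12, 14, 16, 18, 20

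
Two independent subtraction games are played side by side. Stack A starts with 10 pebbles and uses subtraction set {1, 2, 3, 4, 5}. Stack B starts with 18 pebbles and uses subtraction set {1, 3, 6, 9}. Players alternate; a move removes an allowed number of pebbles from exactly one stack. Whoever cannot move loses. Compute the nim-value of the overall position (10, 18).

6

Stack A, S = {1, 2, 3, 4, 5}:
G(0) = 0
G(1) = mex{0} = 1
G(2) = mex{1,0} = 2
G(3) = mex{2,1,0} = 3
G(4) = mex{3,2,1,0} = 4
G(5) = mex{4,3,2,1,0} = 5
G(6) = mex{5,4,3,2,1} = 0
G(7) = mex{0,5,4,3,2} = 1
G(8) = mex{1,0,5,4,3} = 2
G(9) = mex{2,1,0,5,4} = 3
G(10) = mex{3,2,1,0,5} = 4
G_A(10) = 4.
Stack B, S = {1, 3, 6, 9}:
n :  0  1  2  3  4  5  6  7  8  9 10 11 12 13 14 15 16 17 18
G :  0  1  0  1  0  1  2  3  2  3  2  3  0  1  0  1  0  1  2
G_B(18) = 2.
Combined Grundy value = 4 ⊕ 2 = 6.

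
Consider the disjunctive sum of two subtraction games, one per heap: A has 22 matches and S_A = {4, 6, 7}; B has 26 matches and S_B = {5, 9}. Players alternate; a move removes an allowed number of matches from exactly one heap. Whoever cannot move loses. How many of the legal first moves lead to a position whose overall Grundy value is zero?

1

Heap A, S = {4, 6, 7}:
G(0) = 0
G(1) = mex{} = 0
G(2) = mex{} = 0
G(3) = mex{} = 0
G(4) = mex{0} = 1
G(5) = mex{0} = 1
G(6) = mex{0,0} = 1
G(7) = mex{0,0,0} = 1
G(8) = mex{1,0,0} = 2
G(9) = mex{1,0,0} = 2
G(10) = mex{1,1,0} = 2
G(11) = mex{1,1,1} = 0
G(12) = mex{2,1,1} = 0
G(13) = mex{2,1,1} = 0
G(14) = mex{2,2,1} = 0
G(15) = mex{0,2,2} = 1
G(16) = mex{0,2,2} = 1
G(17) = mex{0,0,2} = 1
G(18) = mex{0,0,0} = 1
G(19) = mex{1,0,0} = 2
G(20) = mex{1,0,0} = 2
G(21) = mex{1,1,0} = 2
G(22) = mex{1,1,1} = 0
G_A(22) = 0.
Heap B, S = {5, 9}:
G(0) = 0
G(1) = mex{} = 0
G(2) = mex{} = 0
G(3) = mex{} = 0
G(4) = mex{} = 0
G(5) = mex{0} = 1
G(6) = mex{0} = 1
G(7) = mex{0} = 1
G(8) = mex{0} = 1
G(9) = mex{0,0} = 1
G(10) = mex{1,0} = 2
G(11) = mex{1,0} = 2
G(12) = mex{1,0} = 2
G(13) = mex{1,0} = 2
G(14) = mex{1,1} = 0
G(15) = mex{2,1} = 0
G(16) = mex{2,1} = 0
G(17) = mex{2,1} = 0
G(18) = mex{2,1} = 0
G(19) = mex{0,2} = 1
G(20) = mex{0,2} = 1
G(21) = mex{0,2} = 1
G(22) = mex{0,2} = 1
G(23) = mex{0,0} = 1
G(24) = mex{1,0} = 2
G(25) = mex{1,0} = 2
G(26) = mex{1,0} = 2
G_B(26) = 2.
Combined Grundy value = 0 ⊕ 2 = 2.
A winning move leaves total XOR = 0, i.e. changes one component's Grundy value g to g ⊕ X where X is the current total.
Heap A: need g' = 0⊕2 = 2. Options: 22−4→G=1, 22−6→G=1, 22−7→G=1. Hits: 0.
Heap B: need g' = 2⊕2 = 0. Options: 26−5→G=1, 26−9→G=0. Hits: 1.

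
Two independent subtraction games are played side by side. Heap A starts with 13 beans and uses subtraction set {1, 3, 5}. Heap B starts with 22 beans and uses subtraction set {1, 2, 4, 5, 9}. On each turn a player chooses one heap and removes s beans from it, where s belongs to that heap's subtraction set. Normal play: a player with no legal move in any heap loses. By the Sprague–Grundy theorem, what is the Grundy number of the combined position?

Heap A, S = {1, 3, 5}:
G(0) = 0
G(1) = mex{0} = 1
G(2) = mex{1} = 0
G(3) = mex{0,0} = 1
G(4) = mex{1,1} = 0
G(5) = mex{0,0,0} = 1
G(6) = mex{1,1,1} = 0
G(7) = mex{0,0,0} = 1
G(8) = mex{1,1,1} = 0
G(9) = mex{0,0,0} = 1
G(10) = mex{1,1,1} = 0
G(11) = mex{0,0,0} = 1
G(12) = mex{1,1,1} = 0
G(13) = mex{0,0,0} = 1
G_A(13) = 1.
Heap B, S = {1, 2, 4, 5, 9}:
n :  0  1  2  3  4  5  6  7  8  9 10 11 12 13 14 15 16 17 18 19 20 21 22
G :  0  1  2  0  1  2  0  1  2  3  4  5  3  0  1  2  0  1  2  0  1  2  3
G_B(22) = 3.
Combined Grundy value = 1 ⊕ 3 = 2.

2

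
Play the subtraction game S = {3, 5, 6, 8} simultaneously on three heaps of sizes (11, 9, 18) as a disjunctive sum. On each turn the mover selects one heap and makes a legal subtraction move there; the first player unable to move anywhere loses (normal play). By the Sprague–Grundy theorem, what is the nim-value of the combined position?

1

All heaps use S = {3, 5, 6, 8}:
G(0) = 0
G(1) = mex{} = 0
G(2) = mex{} = 0
G(3) = mex{0} = 1
G(4) = mex{0} = 1
G(5) = mex{0,0} = 1
G(6) = mex{1,0,0} = 2
G(7) = mex{1,0,0} = 2
G(8) = mex{1,1,0,0} = 2
G(9) = mex{2,1,1,0} = 3
G(10) = mex{2,1,1,0} = 3
G(11) = mex{2,2,1,1} = 0
G(12) = mex{3,2,2,1} = 0
G(13) = mex{3,2,2,1} = 0
G(14) = mex{0,3,2,2} = 1
G(15) = mex{0,3,3,2} = 1
G(16) = mex{0,0,3,2} = 1
G(17) = mex{1,0,0,3} = 2
G(18) = mex{1,0,0,3} = 2
Heap A: G(11) = 0.
Heap B: G(9) = 3.
Heap C: G(18) = 2.
Combined Grundy value = 0 ⊕ 3 ⊕ 2 = 1.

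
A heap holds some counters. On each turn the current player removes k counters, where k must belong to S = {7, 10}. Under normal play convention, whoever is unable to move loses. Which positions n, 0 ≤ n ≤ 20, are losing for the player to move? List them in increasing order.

G(0) = 0
G(1) = mex{} = 0
G(2) = mex{} = 0
G(3) = mex{} = 0
G(4) = mex{} = 0
G(5) = mex{} = 0
G(6) = mex{} = 0
G(7) = mex{0} = 1
G(8) = mex{0} = 1
G(9) = mex{0} = 1
G(10) = mex{0,0} = 1
G(11) = mex{0,0} = 1
G(12) = mex{0,0} = 1
G(13) = mex{0,0} = 1
G(14) = mex{1,0} = 2
G(15) = mex{1,0} = 2
G(16) = mex{1,0} = 2
G(17) = mex{1,1} = 0
G(18) = mex{1,1} = 0
G(19) = mex{1,1} = 0
G(20) = mex{1,1} = 0
P-positions are exactly the n with G(n) = 0.

0, 1, 2, 3, 4, 5, 6, 17, 18, 19, 20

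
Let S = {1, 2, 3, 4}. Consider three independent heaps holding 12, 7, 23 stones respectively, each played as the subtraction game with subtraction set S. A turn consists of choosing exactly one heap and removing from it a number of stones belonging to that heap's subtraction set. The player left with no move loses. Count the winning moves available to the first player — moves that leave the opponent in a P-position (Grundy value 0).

All heaps use S = {1, 2, 3, 4}:
G(0) = 0
G(1) = mex{0} = 1
G(2) = mex{1,0} = 2
G(3) = mex{2,1,0} = 3
G(4) = mex{3,2,1,0} = 4
G(5) = mex{4,3,2,1} = 0
G(6) = mex{0,4,3,2} = 1
G(7) = mex{1,0,4,3} = 2
G(8) = mex{2,1,0,4} = 3
G(9) = mex{3,2,1,0} = 4
G(10) = mex{4,3,2,1} = 0
G(11) = mex{0,4,3,2} = 1
G(12) = mex{1,0,4,3} = 2
G(13) = mex{2,1,0,4} = 3
G(14) = mex{3,2,1,0} = 4
G(15) = mex{4,3,2,1} = 0
G(16) = mex{0,4,3,2} = 1
G(17) = mex{1,0,4,3} = 2
G(18) = mex{2,1,0,4} = 3
G(19) = mex{3,2,1,0} = 4
G(20) = mex{4,3,2,1} = 0
G(21) = mex{0,4,3,2} = 1
G(22) = mex{1,0,4,3} = 2
G(23) = mex{2,1,0,4} = 3
Heap A: G(12) = 2.
Heap B: G(7) = 2.
Heap C: G(23) = 3.
Combined Grundy value = 2 ⊕ 2 ⊕ 3 = 3.
A winning move leaves total XOR = 0, i.e. changes one component's Grundy value g to g ⊕ X where X is the current total.
Heap A: need g' = 2⊕3 = 1. Options: 12−1→G=1, 12−2→G=0, 12−3→G=4, 12−4→G=3. Hits: 1.
Heap B: need g' = 2⊕3 = 1. Options: 7−1→G=1, 7−2→G=0, 7−3→G=4, 7−4→G=3. Hits: 1.
Heap C: need g' = 3⊕3 = 0. Options: 23−1→G=2, 23−2→G=1, 23−3→G=0, 23−4→G=4. Hits: 1.

3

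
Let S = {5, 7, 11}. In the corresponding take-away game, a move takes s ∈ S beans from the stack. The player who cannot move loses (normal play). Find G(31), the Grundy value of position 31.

3

G(0) = 0
G(1) = mex{} = 0
G(2) = mex{} = 0
G(3) = mex{} = 0
G(4) = mex{} = 0
G(5) = mex{0} = 1
G(6) = mex{0} = 1
G(7) = mex{0,0} = 1
G(8) = mex{0,0} = 1
G(9) = mex{0,0} = 1
G(10) = mex{1,0} = 2
G(11) = mex{1,0,0} = 2
G(12) = mex{1,1,0} = 2
G(13) = mex{1,1,0} = 2
G(14) = mex{1,1,0} = 2
G(15) = mex{2,1,0} = 3
G(16) = mex{2,1,1} = 0
G(17) = mex{2,2,1} = 0
G(18) = mex{2,2,1} = 0
G(19) = mex{2,2,1} = 0
G(20) = mex{3,2,1} = 0
G(21) = mex{0,2,2} = 1
G(22) = mex{0,3,2} = 1
G(23) = mex{0,0,2} = 1
G(24) = mex{0,0,2} = 1
G(25) = mex{0,0,2} = 1
G(26) = mex{1,0,3} = 2
G(27) = mex{1,0,0} = 2
G(28) = mex{1,1,0} = 2
G(29) = mex{1,1,0} = 2
G(30) = mex{1,1,0} = 2
G(31) = mex{2,1,0} = 3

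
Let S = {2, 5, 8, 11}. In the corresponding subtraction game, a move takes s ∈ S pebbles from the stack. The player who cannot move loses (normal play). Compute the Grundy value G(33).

G(0) = 0
G(1) = mex{} = 0
G(2) = mex{0} = 1
G(3) = mex{0} = 1
G(4) = mex{1} = 0
G(5) = mex{1,0} = 2
G(6) = mex{0,0} = 1
G(7) = mex{2,1} = 0
G(8) = mex{1,1,0} = 2
G(9) = mex{0,0,0} = 1
G(10) = mex{2,2,1} = 0
G(11) = mex{1,1,1,0} = 2
G(12) = mex{0,0,0,0} = 1
G(13) = mex{2,2,2,1} = 0
G(14) = mex{1,1,1,1} = 0
G(15) = mex{0,0,0,0} = 1
G(16) = mex{0,2,2,2} = 1
G(17) = mex{1,1,1,1} = 0
G(18) = mex{1,0,0,0} = 2
G(19) = mex{0,0,2,2} = 1
G(20) = mex{2,1,1,1} = 0
G(21) = mex{1,1,0,0} = 2
G(22) = mex{0,0,0,2} = 1
G(23) = mex{2,2,1,1} = 0
G(24) = mex{1,1,1,0} = 2
G(25) = mex{0,0,0,0} = 1
G(26) = mex{2,2,2,1} = 0
G(27) = mex{1,1,1,1} = 0
G(28) = mex{0,0,0,0} = 1
G(29) = mex{0,2,2,2} = 1
G(30) = mex{1,1,1,1} = 0
G(31) = mex{1,0,0,0} = 2
G(32) = mex{0,0,2,2} = 1
G(33) = mex{2,1,1,1} = 0

0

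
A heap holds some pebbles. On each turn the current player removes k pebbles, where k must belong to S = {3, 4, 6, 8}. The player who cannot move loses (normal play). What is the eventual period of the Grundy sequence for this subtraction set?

11

G(0) = 0
G(1) = mex{} = 0
G(2) = mex{} = 0
G(3) = mex{0} = 1
G(4) = mex{0,0} = 1
G(5) = mex{0,0} = 1
G(6) = mex{1,0,0} = 2
G(7) = mex{1,1,0} = 2
G(8) = mex{1,1,0,0} = 2
G(9) = mex{2,1,1,0} = 3
G(10) = mex{2,2,1,0} = 3
G(11) = mex{2,2,1,1} = 0
G(12) = mex{3,2,2,1} = 0
G(13) = mex{3,3,2,1} = 0
G(14) = mex{0,3,2,2} = 1
G(15) = mex{0,0,3,2} = 1
G(16) = mex{0,0,3,2} = 1
G(17) = mex{1,0,0,3} = 2
G(18) = mex{1,1,0,3} = 2
G(19) = mex{1,1,0,0} = 2
G(20) = mex{2,1,1,0} = 3
G(21) = mex{2,2,1,0} = 3
G(22) = mex{2,2,1,1} = 0
G(23) = mex{3,2,2,1} = 0
G(n+11) = G(n) holds for n = 0,…,7 (a full window of length max(S) = 8), so the sequence is purely periodic with period 11.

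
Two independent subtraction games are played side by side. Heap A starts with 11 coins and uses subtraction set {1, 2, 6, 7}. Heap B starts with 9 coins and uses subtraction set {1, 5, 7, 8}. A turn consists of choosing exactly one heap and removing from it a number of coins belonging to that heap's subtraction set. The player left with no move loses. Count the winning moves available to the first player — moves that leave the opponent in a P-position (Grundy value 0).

2

Heap A, S = {1, 2, 6, 7}:
n :  0  1  2  3  4  5  6  7  8  9 10 11
G :  0  1  2  0  1  2  3  4  0  1  2  0
G_A(11) = 0.
Heap B, S = {1, 5, 7, 8}:
G(0) = 0
G(1) = mex{0} = 1
G(2) = mex{1} = 0
G(3) = mex{0} = 1
G(4) = mex{1} = 0
G(5) = mex{0,0} = 1
G(6) = mex{1,1} = 0
G(7) = mex{0,0,0} = 1
G(8) = mex{1,1,1,0} = 2
G(9) = mex{2,0,0,1} = 3
G_B(9) = 3.
Combined Grundy value = 0 ⊕ 3 = 3.
A winning move leaves total XOR = 0, i.e. changes one component's Grundy value g to g ⊕ X where X is the current total.
Heap A: need g' = 0⊕3 = 3. Options: 11−1→G=2, 11−2→G=1, 11−6→G=2, 11−7→G=1. Hits: 0.
Heap B: need g' = 3⊕3 = 0. Options: 9−1→G=2, 9−5→G=0, 9−7→G=0, 9−8→G=1. Hits: 2.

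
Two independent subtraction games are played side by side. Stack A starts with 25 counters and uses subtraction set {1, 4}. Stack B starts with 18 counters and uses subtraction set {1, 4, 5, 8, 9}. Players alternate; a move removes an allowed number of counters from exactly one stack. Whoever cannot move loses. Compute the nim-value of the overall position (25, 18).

Stack A, S = {1, 4}:
n :  0  1  2  3  4  5  6  7  8  9 10 11 12 13 14 15 16 17 18 19 20 21 22 23 24 25
G :  0  1  0  1  2  0  1  0  1  2  0  1  0  1  2  0  1  0  1  2  0  1  0  1  2  0
G_A(25) = 0.
Stack B, S = {1, 4, 5, 8, 9}:
n :  0  1  2  3  4  5  6  7  8  9 10 11 12 13 14 15 16 17 18
G :  0  1  0  1  2  3  2  3  4  5  4  5  0  1  0  1  2  3  2
G_B(18) = 2.
Combined Grundy value = 0 ⊕ 2 = 2.

2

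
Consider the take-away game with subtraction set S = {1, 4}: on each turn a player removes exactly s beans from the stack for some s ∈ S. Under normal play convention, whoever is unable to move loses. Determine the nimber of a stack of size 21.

n :  0  1  2  3  4  5  6  7  8  9 10 11 12 13 14 15 16 17 18 19 20 21
G :  0  1  0  1  2  0  1  0  1  2  0  1  0  1  2  0  1  0  1  2  0  1

1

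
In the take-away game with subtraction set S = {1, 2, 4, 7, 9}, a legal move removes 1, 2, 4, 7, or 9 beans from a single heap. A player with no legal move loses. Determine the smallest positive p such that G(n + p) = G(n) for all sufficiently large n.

n :  0  1  2  3  4  5  6  7  8  9 10 11 12 13 14 15 16 17 18 19 20 21 22 23
G :  0  1  2  0  1  2  0  1  2  3  4  0  1  2  0  1  2  0  1  2  3  4  0  1
G(n+11) = G(n) holds for n = 0,…,8 (a full window of length max(S) = 9), so the sequence is purely periodic with period 11.

11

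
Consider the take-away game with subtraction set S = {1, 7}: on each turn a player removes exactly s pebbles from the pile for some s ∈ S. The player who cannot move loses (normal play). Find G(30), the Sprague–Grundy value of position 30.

G(0) = 0
G(1) = mex{0} = 1
G(2) = mex{1} = 0
G(3) = mex{0} = 1
G(4) = mex{1} = 0
G(5) = mex{0} = 1
G(6) = mex{1} = 0
G(7) = mex{0,0} = 1
G(8) = mex{1,1} = 0
G(9) = mex{0,0} = 1
G(10) = mex{1,1} = 0
G(11) = mex{0,0} = 1
G(12) = mex{1,1} = 0
G(13) = mex{0,0} = 1
G(14) = mex{1,1} = 0
G(15) = mex{0,0} = 1
G(16) = mex{1,1} = 0
G(17) = mex{0,0} = 1
G(18) = mex{1,1} = 0
G(19) = mex{0,0} = 1
G(20) = mex{1,1} = 0
G(21) = mex{0,0} = 1
G(22) = mex{1,1} = 0
G(23) = mex{0,0} = 1
G(24) = mex{1,1} = 0
G(25) = mex{0,0} = 1
G(26) = mex{1,1} = 0
G(27) = mex{0,0} = 1
G(28) = mex{1,1} = 0
G(29) = mex{0,0} = 1
G(30) = mex{1,1} = 0

0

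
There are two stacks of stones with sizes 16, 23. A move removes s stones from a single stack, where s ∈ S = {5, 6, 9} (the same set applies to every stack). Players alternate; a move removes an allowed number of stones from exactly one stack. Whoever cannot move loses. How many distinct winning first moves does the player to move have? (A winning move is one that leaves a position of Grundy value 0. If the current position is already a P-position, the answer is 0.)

4

All stacks use S = {5, 6, 9}:
n :  0  1  2  3  4  5  6  7  8  9 10 11 12 13 14 15 16 17 18 19 20 21 22 23
G :  0  0  0  0  0  1  1  1  1  1  2  2  2  2  0  0  0  0  0  1  1  1  1  1
Stack A: G(16) = 0.
Stack B: G(23) = 1.
Combined Grundy value = 0 ⊕ 1 = 1.
A winning move leaves total XOR = 0, i.e. changes one component's Grundy value g to g ⊕ X where X is the current total.
Stack A: need g' = 0⊕1 = 1. Options: 16−5→G=2, 16−6→G=2, 16−9→G=1. Hits: 1.
Stack B: need g' = 1⊕1 = 0. Options: 23−5→G=0, 23−6→G=0, 23−9→G=0. Hits: 3.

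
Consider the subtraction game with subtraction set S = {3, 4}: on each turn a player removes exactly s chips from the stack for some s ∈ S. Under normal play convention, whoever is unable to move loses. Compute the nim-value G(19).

G(0) = 0
G(1) = mex{} = 0
G(2) = mex{} = 0
G(3) = mex{0} = 1
G(4) = mex{0,0} = 1
G(5) = mex{0,0} = 1
G(6) = mex{1,0} = 2
G(7) = mex{1,1} = 0
G(8) = mex{1,1} = 0
G(9) = mex{2,1} = 0
G(10) = mex{0,2} = 1
G(11) = mex{0,0} = 1
G(12) = mex{0,0} = 1
G(13) = mex{1,0} = 2
G(14) = mex{1,1} = 0
G(15) = mex{1,1} = 0
G(16) = mex{2,1} = 0
G(17) = mex{0,2} = 1
G(18) = mex{0,0} = 1
G(19) = mex{0,0} = 1

1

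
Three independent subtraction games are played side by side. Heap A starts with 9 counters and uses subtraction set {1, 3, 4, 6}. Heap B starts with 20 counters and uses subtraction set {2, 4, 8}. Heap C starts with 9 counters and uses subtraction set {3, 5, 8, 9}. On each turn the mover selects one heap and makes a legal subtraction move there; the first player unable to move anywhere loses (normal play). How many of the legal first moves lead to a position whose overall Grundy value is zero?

2

Heap A, S = {1, 3, 4, 6}:
G(0) = 0
G(1) = mex{0} = 1
G(2) = mex{1} = 0
G(3) = mex{0,0} = 1
G(4) = mex{1,1,0} = 2
G(5) = mex{2,0,1} = 3
G(6) = mex{3,1,0,0} = 2
G(7) = mex{2,2,1,1} = 0
G(8) = mex{0,3,2,0} = 1
G(9) = mex{1,2,3,1} = 0
G_A(9) = 0.
Heap B, S = {2, 4, 8}:
G(0) = 0
G(1) = mex{} = 0
G(2) = mex{0} = 1
G(3) = mex{0} = 1
G(4) = mex{1,0} = 2
G(5) = mex{1,0} = 2
G(6) = mex{2,1} = 0
G(7) = mex{2,1} = 0
G(8) = mex{0,2,0} = 1
G(9) = mex{0,2,0} = 1
G(10) = mex{1,0,1} = 2
G(11) = mex{1,0,1} = 2
G(12) = mex{2,1,2} = 0
G(13) = mex{2,1,2} = 0
G(14) = mex{0,2,0} = 1
G(15) = mex{0,2,0} = 1
G(16) = mex{1,0,1} = 2
G(17) = mex{1,0,1} = 2
G(18) = mex{2,1,2} = 0
G(19) = mex{2,1,2} = 0
G(20) = mex{0,2,0} = 1
G_B(20) = 1.
Heap C, S = {3, 5, 8, 9}:
G(0) = 0
G(1) = mex{} = 0
G(2) = mex{} = 0
G(3) = mex{0} = 1
G(4) = mex{0} = 1
G(5) = mex{0,0} = 1
G(6) = mex{1,0} = 2
G(7) = mex{1,0} = 2
G(8) = mex{1,1,0} = 2
G(9) = mex{2,1,0,0} = 3
G_C(9) = 3.
Combined Grundy value = 0 ⊕ 1 ⊕ 3 = 2.
A winning move leaves total XOR = 0, i.e. changes one component's Grundy value g to g ⊕ X where X is the current total.
Heap A: need g' = 0⊕2 = 2. Options: 9−1→G=1, 9−3→G=2, 9−4→G=3, 9−6→G=1. Hits: 1.
Heap B: need g' = 1⊕2 = 3. Options: 20−2→G=0, 20−4→G=2, 20−8→G=0. Hits: 0.
Heap C: need g' = 3⊕2 = 1. Options: 9−3→G=2, 9−5→G=1, 9−8→G=0, 9−9→G=0. Hits: 1.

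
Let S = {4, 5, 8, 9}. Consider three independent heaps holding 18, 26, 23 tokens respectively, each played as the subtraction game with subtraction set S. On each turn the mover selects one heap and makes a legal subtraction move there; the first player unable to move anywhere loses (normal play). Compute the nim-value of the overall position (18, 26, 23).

All heaps use S = {4, 5, 8, 9}:
n :  0  1  2  3  4  5  6  7  8  9 10 11 12 13 14 15 16 17 18 19 20 21 22 23 24 25 26
G :  0  0  0  0  1  1  1  1  2  2  2  2  3  0  0  0  0  1  1  1  1  2  2  2  2  3  0
Heap A: G(18) = 1.
Heap B: G(26) = 0.
Heap C: G(23) = 2.
Combined Grundy value = 1 ⊕ 0 ⊕ 2 = 3.

3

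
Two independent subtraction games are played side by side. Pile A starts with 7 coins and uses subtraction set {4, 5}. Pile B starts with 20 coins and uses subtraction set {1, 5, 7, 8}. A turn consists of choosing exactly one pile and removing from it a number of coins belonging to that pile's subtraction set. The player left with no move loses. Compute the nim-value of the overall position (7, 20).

Pile A, S = {4, 5}:
G(0) = 0
G(1) = mex{} = 0
G(2) = mex{} = 0
G(3) = mex{} = 0
G(4) = mex{0} = 1
G(5) = mex{0,0} = 1
G(6) = mex{0,0} = 1
G(7) = mex{0,0} = 1
G_A(7) = 1.
Pile B, S = {1, 5, 7, 8}:
n :  0  1  2  3  4  5  6  7  8  9 10 11 12 13 14 15 16 17 18 19 20
G :  0  1  0  1  0  1  0  1  2  3  2  3  2  3  2  0  1  0  1  0  1
G_B(20) = 1.
Combined Grundy value = 1 ⊕ 1 = 0.

0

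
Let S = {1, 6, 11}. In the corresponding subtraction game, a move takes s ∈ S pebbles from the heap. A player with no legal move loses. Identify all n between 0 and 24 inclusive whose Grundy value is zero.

n :  0  1  2  3  4  5  6  7  8  9 10 11 12 13 14 15 16 17 18 19 20 21 22 23 24
G :  0  1  0  1  0  1  2  0  1  0  1  2  0  1  0  1  0  1  2  0  1  0  1  2  0
P-positions are exactly the n with G(n) = 0.

0, 2, 4, 7, 9, 12, 14, 16, 19, 21, 24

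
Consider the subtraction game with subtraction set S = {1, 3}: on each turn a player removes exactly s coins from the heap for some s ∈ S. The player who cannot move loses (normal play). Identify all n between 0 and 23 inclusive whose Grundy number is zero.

n :  0  1  2  3  4  5  6  7  8  9 10 11 12 13 14 15 16 17 18 19 20 21 22 23
G :  0  1  0  1  0  1  0  1  0  1  0  1  0  1  0  1  0  1  0  1  0  1  0  1
P-positions are exactly the n with G(n) = 0.

0, 2, 4, 6, 8, 10, 12, 14, 16, 18, 20, 22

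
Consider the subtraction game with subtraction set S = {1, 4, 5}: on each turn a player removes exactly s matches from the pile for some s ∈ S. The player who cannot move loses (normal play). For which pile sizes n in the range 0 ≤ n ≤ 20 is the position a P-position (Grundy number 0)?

G(0) = 0
G(1) = mex{0} = 1
G(2) = mex{1} = 0
G(3) = mex{0} = 1
G(4) = mex{1,0} = 2
G(5) = mex{2,1,0} = 3
G(6) = mex{3,0,1} = 2
G(7) = mex{2,1,0} = 3
G(8) = mex{3,2,1} = 0
G(9) = mex{0,3,2} = 1
G(10) = mex{1,2,3} = 0
G(11) = mex{0,3,2} = 1
G(12) = mex{1,0,3} = 2
G(13) = mex{2,1,0} = 3
G(14) = mex{3,0,1} = 2
G(15) = mex{2,1,0} = 3
G(16) = mex{3,2,1} = 0
G(17) = mex{0,3,2} = 1
G(18) = mex{1,2,3} = 0
G(19) = mex{0,3,2} = 1
G(20) = mex{1,0,3} = 2
P-positions are exactly the n with G(n) = 0.

0, 2, 8, 10, 16, 18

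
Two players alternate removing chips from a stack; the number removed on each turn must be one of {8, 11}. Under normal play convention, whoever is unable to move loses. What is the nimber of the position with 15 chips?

G(0) = 0
G(1) = mex{} = 0
G(2) = mex{} = 0
G(3) = mex{} = 0
G(4) = mex{} = 0
G(5) = mex{} = 0
G(6) = mex{} = 0
G(7) = mex{} = 0
G(8) = mex{0} = 1
G(9) = mex{0} = 1
G(10) = mex{0} = 1
G(11) = mex{0,0} = 1
G(12) = mex{0,0} = 1
G(13) = mex{0,0} = 1
G(14) = mex{0,0} = 1
G(15) = mex{0,0} = 1

1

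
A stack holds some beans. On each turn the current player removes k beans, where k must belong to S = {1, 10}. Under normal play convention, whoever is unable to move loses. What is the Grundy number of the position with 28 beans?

n :  0  1  2  3  4  5  6  7  8  9 10 11 12 13 14 15 16 17 18 19 20 21 22 23 24 25 26 27 28
G :  0  1  0  1  0  1  0  1  0  1  2  0  1  0  1  0  1  0  1  0  1  2  0  1  0  1  0  1  0

0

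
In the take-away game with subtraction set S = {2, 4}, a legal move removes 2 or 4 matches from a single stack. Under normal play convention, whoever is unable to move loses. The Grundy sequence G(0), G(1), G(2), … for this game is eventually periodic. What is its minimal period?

n :  0  1  2  3  4  5  6  7  8  9 10 11 12 13 14
G :  0  0  1  1  2  2  0  0  1  1  2  2  0  0  1
G(n+6) = G(n) holds for n = 0,…,3 (a full window of length max(S) = 4), so the sequence is purely periodic with period 6.

6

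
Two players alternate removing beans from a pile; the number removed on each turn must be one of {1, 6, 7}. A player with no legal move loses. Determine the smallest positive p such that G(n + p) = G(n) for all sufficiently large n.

n :  0  1  2  3  4  5  6  7  8  9 10 11 12 13 14 15 16 17 18 19 20 21 22 23 24 25
G :  0  1  0  1  0  1  2  3  2  3  2  3  0  1  0  1  0  1  2  3  2  3  2  3  0  1
G(n+12) = G(n) holds for n = 0,…,6 (a full window of length max(S) = 7), so the sequence is purely periodic with period 12.

12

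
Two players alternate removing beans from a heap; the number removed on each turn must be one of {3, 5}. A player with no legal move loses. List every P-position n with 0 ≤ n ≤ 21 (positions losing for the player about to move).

n :  0  1  2  3  4  5  6  7  8  9 10 11 12 13 14 15 16 17 18 19 20 21
G :  0  0  0  1  1  1  2  2  0  0  0  1  1  1  2  2  0  0  0  1  1  1
P-positions are exactly the n with G(n) = 0.

0, 1, 2, 8, 9, 10, 16, 17, 18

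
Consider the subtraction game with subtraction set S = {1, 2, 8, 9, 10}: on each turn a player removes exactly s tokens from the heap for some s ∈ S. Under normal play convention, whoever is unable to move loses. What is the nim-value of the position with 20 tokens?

G(0) = 0
G(1) = mex{0} = 1
G(2) = mex{1,0} = 2
G(3) = mex{2,1} = 0
G(4) = mex{0,2} = 1
G(5) = mex{1,0} = 2
G(6) = mex{2,1} = 0
G(7) = mex{0,2} = 1
G(8) = mex{1,0,0} = 2
G(9) = mex{2,1,1,0} = 3
G(10) = mex{3,2,2,1,0} = 4
G(11) = mex{4,3,0,2,1} = 5
G(12) = mex{5,4,1,0,2} = 3
G(13) = mex{3,5,2,1,0} = 4
G(14) = mex{4,3,0,2,1} = 5
G(15) = mex{5,4,1,0,2} = 3
G(16) = mex{3,5,2,1,0} = 4
G(17) = mex{4,3,3,2,1} = 0
G(18) = mex{0,4,4,3,2} = 1
G(19) = mex{1,0,5,4,3} = 2
G(20) = mex{2,1,3,5,4} = 0

0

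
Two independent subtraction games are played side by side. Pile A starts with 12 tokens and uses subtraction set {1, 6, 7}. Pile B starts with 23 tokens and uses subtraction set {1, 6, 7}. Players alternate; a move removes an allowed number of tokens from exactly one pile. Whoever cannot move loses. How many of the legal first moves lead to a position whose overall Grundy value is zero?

Pile A, S = {1, 6, 7}:
G(0) = 0
G(1) = mex{0} = 1
G(2) = mex{1} = 0
G(3) = mex{0} = 1
G(4) = mex{1} = 0
G(5) = mex{0} = 1
G(6) = mex{1,0} = 2
G(7) = mex{2,1,0} = 3
G(8) = mex{3,0,1} = 2
G(9) = mex{2,1,0} = 3
G(10) = mex{3,0,1} = 2
G(11) = mex{2,1,0} = 3
G(12) = mex{3,2,1} = 0
G_A(12) = 0.
Pile B, S = {1, 6, 7}:
G(0) = 0
G(1) = mex{0} = 1
G(2) = mex{1} = 0
G(3) = mex{0} = 1
G(4) = mex{1} = 0
G(5) = mex{0} = 1
G(6) = mex{1,0} = 2
G(7) = mex{2,1,0} = 3
G(8) = mex{3,0,1} = 2
G(9) = mex{2,1,0} = 3
G(10) = mex{3,0,1} = 2
G(11) = mex{2,1,0} = 3
G(12) = mex{3,2,1} = 0
G(13) = mex{0,3,2} = 1
G(14) = mex{1,2,3} = 0
G(15) = mex{0,3,2} = 1
G(16) = mex{1,2,3} = 0
G(17) = mex{0,3,2} = 1
G(18) = mex{1,0,3} = 2
G(19) = mex{2,1,0} = 3
G(20) = mex{3,0,1} = 2
G(21) = mex{2,1,0} = 3
G(22) = mex{3,0,1} = 2
G(23) = mex{2,1,0} = 3
G_B(23) = 3.
Combined Grundy value = 0 ⊕ 3 = 3.
A winning move leaves total XOR = 0, i.e. changes one component's Grundy value g to g ⊕ X where X is the current total.
Pile A: need g' = 0⊕3 = 3. Options: 12−1→G=3, 12−6→G=2, 12−7→G=1. Hits: 1.
Pile B: need g' = 3⊕3 = 0. Options: 23−1→G=2, 23−6→G=1, 23−7→G=0. Hits: 1.

2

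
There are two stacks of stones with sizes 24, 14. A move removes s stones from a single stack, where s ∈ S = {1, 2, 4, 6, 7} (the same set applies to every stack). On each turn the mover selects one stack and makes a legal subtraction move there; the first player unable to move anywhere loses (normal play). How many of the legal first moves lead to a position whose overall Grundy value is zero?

All stacks use S = {1, 2, 4, 6, 7}:
G(0) = 0
G(1) = mex{0} = 1
G(2) = mex{1,0} = 2
G(3) = mex{2,1} = 0
G(4) = mex{0,2,0} = 1
G(5) = mex{1,0,1} = 2
G(6) = mex{2,1,2,0} = 3
G(7) = mex{3,2,0,1,0} = 4
G(8) = mex{4,3,1,2,1} = 0
G(9) = mex{0,4,2,0,2} = 1
G(10) = mex{1,0,3,1,0} = 2
G(11) = mex{2,1,4,2,1} = 0
G(12) = mex{0,2,0,3,2} = 1
G(13) = mex{1,0,1,4,3} = 2
G(14) = mex{2,1,2,0,4} = 3
G(15) = mex{3,2,0,1,0} = 4
G(16) = mex{4,3,1,2,1} = 0
G(17) = mex{0,4,2,0,2} = 1
G(18) = mex{1,0,3,1,0} = 2
G(19) = mex{2,1,4,2,1} = 0
G(20) = mex{0,2,0,3,2} = 1
G(21) = mex{1,0,1,4,3} = 2
G(22) = mex{2,1,2,0,4} = 3
G(23) = mex{3,2,0,1,0} = 4
G(24) = mex{4,3,1,2,1} = 0
Stack A: G(24) = 0.
Stack B: G(14) = 3.
Combined Grundy value = 0 ⊕ 3 = 3.
A winning move leaves total XOR = 0, i.e. changes one component's Grundy value g to g ⊕ X where X is the current total.
Stack A: need g' = 0⊕3 = 3. Options: 24−1→G=4, 24−2→G=3, 24−4→G=1, 24−6→G=2, 24−7→G=1. Hits: 1.
Stack B: need g' = 3⊕3 = 0. Options: 14−1→G=2, 14−2→G=1, 14−4→G=2, 14−6→G=0, 14−7→G=4. Hits: 1.

2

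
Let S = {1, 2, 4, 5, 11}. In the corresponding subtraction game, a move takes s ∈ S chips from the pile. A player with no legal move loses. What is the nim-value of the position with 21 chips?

0

G(0) = 0
G(1) = mex{0} = 1
G(2) = mex{1,0} = 2
G(3) = mex{2,1} = 0
G(4) = mex{0,2,0} = 1
G(5) = mex{1,0,1,0} = 2
G(6) = mex{2,1,2,1} = 0
G(7) = mex{0,2,0,2} = 1
G(8) = mex{1,0,1,0} = 2
G(9) = mex{2,1,2,1} = 0
G(10) = mex{0,2,0,2} = 1
G(11) = mex{1,0,1,0,0} = 2
G(12) = mex{2,1,2,1,1} = 0
G(13) = mex{0,2,0,2,2} = 1
G(14) = mex{1,0,1,0,0} = 2
G(15) = mex{2,1,2,1,1} = 0
G(16) = mex{0,2,0,2,2} = 1
G(17) = mex{1,0,1,0,0} = 2
G(18) = mex{2,1,2,1,1} = 0
G(19) = mex{0,2,0,2,2} = 1
G(20) = mex{1,0,1,0,0} = 2
G(21) = mex{2,1,2,1,1} = 0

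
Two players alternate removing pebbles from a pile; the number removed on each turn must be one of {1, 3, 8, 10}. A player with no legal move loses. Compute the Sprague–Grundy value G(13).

0

G(0) = 0
G(1) = mex{0} = 1
G(2) = mex{1} = 0
G(3) = mex{0,0} = 1
G(4) = mex{1,1} = 0
G(5) = mex{0,0} = 1
G(6) = mex{1,1} = 0
G(7) = mex{0,0} = 1
G(8) = mex{1,1,0} = 2
G(9) = mex{2,0,1} = 3
G(10) = mex{3,1,0,0} = 2
G(11) = mex{2,2,1,1} = 0
G(12) = mex{0,3,0,0} = 1
G(13) = mex{1,2,1,1} = 0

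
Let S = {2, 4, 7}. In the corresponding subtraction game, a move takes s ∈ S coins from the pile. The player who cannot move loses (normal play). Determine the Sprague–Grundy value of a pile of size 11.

G(0) = 0
G(1) = mex{} = 0
G(2) = mex{0} = 1
G(3) = mex{0} = 1
G(4) = mex{1,0} = 2
G(5) = mex{1,0} = 2
G(6) = mex{2,1} = 0
G(7) = mex{2,1,0} = 3
G(8) = mex{0,2,0} = 1
G(9) = mex{3,2,1} = 0
G(10) = mex{1,0,1} = 2
G(11) = mex{0,3,2} = 1

1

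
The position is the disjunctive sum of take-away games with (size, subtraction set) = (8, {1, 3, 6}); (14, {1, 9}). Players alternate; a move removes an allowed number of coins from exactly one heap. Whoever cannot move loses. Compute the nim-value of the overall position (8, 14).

Heap A, S = {1, 3, 6}:
n : 0 1 2 3 4 5 6 7 8
G : 0 1 0 1 0 1 2 3 2
G_A(8) = 2.
Heap B, S = {1, 9}:
n :  0  1  2  3  4  5  6  7  8  9 10 11 12 13 14
G :  0  1  0  1  0  1  0  1  0  1  0  1  0  1  0
G_B(14) = 0.
Combined Grundy value = 2 ⊕ 0 = 2.

2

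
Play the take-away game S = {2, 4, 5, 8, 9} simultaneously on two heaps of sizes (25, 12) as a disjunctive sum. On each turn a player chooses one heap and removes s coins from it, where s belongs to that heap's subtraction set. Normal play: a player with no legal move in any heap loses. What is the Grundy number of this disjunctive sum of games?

All heaps use S = {2, 4, 5, 8, 9}:
n :  0  1  2  3  4  5  6  7  8  9 10 11 12 13 14 15 16 17 18 19 20 21 22 23 24 25
G :  0  0  1  1  2  2  3  0  4  1  5  2  3  0  0  1  1  2  2  3  0  4  1  5  2  3
Heap A: G(25) = 3.
Heap B: G(12) = 3.
Combined Grundy value = 3 ⊕ 3 = 0.

0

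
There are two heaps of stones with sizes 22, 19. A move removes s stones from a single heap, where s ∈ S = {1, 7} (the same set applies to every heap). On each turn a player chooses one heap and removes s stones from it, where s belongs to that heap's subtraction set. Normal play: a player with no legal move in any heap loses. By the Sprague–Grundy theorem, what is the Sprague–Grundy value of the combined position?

1

All heaps use S = {1, 7}:
G(0) = 0
G(1) = mex{0} = 1
G(2) = mex{1} = 0
G(3) = mex{0} = 1
G(4) = mex{1} = 0
G(5) = mex{0} = 1
G(6) = mex{1} = 0
G(7) = mex{0,0} = 1
G(8) = mex{1,1} = 0
G(9) = mex{0,0} = 1
G(10) = mex{1,1} = 0
G(11) = mex{0,0} = 1
G(12) = mex{1,1} = 0
G(13) = mex{0,0} = 1
G(14) = mex{1,1} = 0
G(15) = mex{0,0} = 1
G(16) = mex{1,1} = 0
G(17) = mex{0,0} = 1
G(18) = mex{1,1} = 0
G(19) = mex{0,0} = 1
G(20) = mex{1,1} = 0
G(21) = mex{0,0} = 1
G(22) = mex{1,1} = 0
Heap A: G(22) = 0.
Heap B: G(19) = 1.
Combined Grundy value = 0 ⊕ 1 = 1.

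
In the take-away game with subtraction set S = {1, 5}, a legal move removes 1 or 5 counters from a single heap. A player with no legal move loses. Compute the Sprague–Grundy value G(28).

0

n :  0  1  2  3  4  5  6  7  8  9 10 11 12 13 14 15 16 17 18 19 20 21 22 23 24 25 26 27 28
G :  0  1  0  1  0  1  0  1  0  1  0  1  0  1  0  1  0  1  0  1  0  1  0  1  0  1  0  1  0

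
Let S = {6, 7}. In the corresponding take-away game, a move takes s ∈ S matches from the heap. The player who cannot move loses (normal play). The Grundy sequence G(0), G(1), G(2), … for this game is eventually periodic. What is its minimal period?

13

n :  0  1  2  3  4  5  6  7  8  9 10 11 12 13 14 15 16 17 18 19 20 21 22 23 24 25 26 27
G :  0  0  0  0  0  0  1  1  1  1  1  1  2  0  0  0  0  0  0  1  1  1  1  1  1  2  0  0
G(n+13) = G(n) holds for n = 0,…,6 (a full window of length max(S) = 7), so the sequence is purely periodic with period 13.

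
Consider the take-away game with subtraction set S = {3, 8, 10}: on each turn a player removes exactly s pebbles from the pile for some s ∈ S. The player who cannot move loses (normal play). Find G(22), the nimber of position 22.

G(0) = 0
G(1) = mex{} = 0
G(2) = mex{} = 0
G(3) = mex{0} = 1
G(4) = mex{0} = 1
G(5) = mex{0} = 1
G(6) = mex{1} = 0
G(7) = mex{1} = 0
G(8) = mex{1,0} = 2
G(9) = mex{0,0} = 1
G(10) = mex{0,0,0} = 1
G(11) = mex{2,1,0} = 3
G(12) = mex{1,1,0} = 2
G(13) = mex{1,1,1} = 0
G(14) = mex{3,0,1} = 2
G(15) = mex{2,0,1} = 3
G(16) = mex{0,2,0} = 1
G(17) = mex{2,1,0} = 3
G(18) = mex{3,1,2} = 0
G(19) = mex{1,3,1} = 0
G(20) = mex{3,2,1} = 0
G(21) = mex{0,0,3} = 1
G(22) = mex{0,2,2} = 1

1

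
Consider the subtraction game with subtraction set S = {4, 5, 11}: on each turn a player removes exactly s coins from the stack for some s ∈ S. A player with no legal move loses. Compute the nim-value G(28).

3

G(0) = 0
G(1) = mex{} = 0
G(2) = mex{} = 0
G(3) = mex{} = 0
G(4) = mex{0} = 1
G(5) = mex{0,0} = 1
G(6) = mex{0,0} = 1
G(7) = mex{0,0} = 1
G(8) = mex{1,0} = 2
G(9) = mex{1,1} = 0
G(10) = mex{1,1} = 0
G(11) = mex{1,1,0} = 2
G(12) = mex{2,1,0} = 3
G(13) = mex{0,2,0} = 1
G(14) = mex{0,0,0} = 1
G(15) = mex{2,0,1} = 3
G(16) = mex{3,2,1} = 0
G(17) = mex{1,3,1} = 0
G(18) = mex{1,1,1} = 0
G(19) = mex{3,1,2} = 0
G(20) = mex{0,3,0} = 1
G(21) = mex{0,0,0} = 1
G(22) = mex{0,0,2} = 1
G(23) = mex{0,0,3} = 1
G(24) = mex{1,0,1} = 2
G(25) = mex{1,1,1} = 0
G(26) = mex{1,1,3} = 0
G(27) = mex{1,1,0} = 2
G(28) = mex{2,1,0} = 3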